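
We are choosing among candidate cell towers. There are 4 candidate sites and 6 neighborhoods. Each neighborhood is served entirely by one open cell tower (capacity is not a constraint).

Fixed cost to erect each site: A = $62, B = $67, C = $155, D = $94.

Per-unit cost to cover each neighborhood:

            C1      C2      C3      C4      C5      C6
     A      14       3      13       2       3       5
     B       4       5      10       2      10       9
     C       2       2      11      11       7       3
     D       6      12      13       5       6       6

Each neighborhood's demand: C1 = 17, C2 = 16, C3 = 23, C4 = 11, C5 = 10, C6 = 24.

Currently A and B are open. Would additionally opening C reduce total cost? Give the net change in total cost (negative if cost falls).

No — net change +57 (cost rises by 57).

Current service cost with {A, B}: 518.
Adding C: each neighborhood re-picks its cheapest; new service cost 420, saving 98.
Extra fixed cost: 155. Net change = 155 − 98 = 57.
(Totals: 647 → 704.)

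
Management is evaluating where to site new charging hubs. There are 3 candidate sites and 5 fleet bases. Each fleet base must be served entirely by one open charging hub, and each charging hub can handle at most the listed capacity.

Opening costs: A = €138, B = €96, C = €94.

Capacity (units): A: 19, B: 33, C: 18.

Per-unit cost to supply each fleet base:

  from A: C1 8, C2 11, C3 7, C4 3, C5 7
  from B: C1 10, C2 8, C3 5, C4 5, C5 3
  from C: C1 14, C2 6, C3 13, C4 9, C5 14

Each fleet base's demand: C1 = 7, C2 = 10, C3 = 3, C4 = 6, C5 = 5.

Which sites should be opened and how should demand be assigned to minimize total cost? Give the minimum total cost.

Open {B}: C1→B 10·7=70, C2→B 8·10=80, C3→B 5·3=15, C4→B 5·6=30, C5→B 3·5=15.
Loads: B carries 31/33. Service 210; fixed 96; total 306.
Next best feasible plan costs 380.

Minimum total cost: 306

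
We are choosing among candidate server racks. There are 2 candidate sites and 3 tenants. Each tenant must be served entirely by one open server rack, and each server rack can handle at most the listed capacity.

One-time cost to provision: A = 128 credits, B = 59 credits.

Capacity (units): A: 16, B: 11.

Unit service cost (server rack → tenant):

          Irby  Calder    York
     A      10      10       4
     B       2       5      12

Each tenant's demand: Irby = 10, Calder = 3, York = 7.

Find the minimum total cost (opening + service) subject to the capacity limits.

Minimum total cost: 265

Open {A, B}: Irby→B 2·10=20, Calder→A 10·3=30, York→A 4·7=28.
Loads: A carries 10/16, B carries 10/11. Service 78; fixed 187; total 265.
Next best feasible plan costs 386.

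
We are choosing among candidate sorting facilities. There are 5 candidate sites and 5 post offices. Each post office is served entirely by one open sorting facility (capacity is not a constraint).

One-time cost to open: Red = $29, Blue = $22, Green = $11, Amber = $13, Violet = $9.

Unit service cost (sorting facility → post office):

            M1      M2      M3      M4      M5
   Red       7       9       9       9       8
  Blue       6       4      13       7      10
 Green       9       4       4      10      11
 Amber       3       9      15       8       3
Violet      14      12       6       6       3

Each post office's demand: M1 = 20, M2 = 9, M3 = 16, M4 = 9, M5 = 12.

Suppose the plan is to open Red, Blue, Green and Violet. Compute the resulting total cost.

Each post office is assigned to its cheapest site among the open ones.
{Red, Blue, Green, Violet}: M1→Blue 6·20=120, M2→Blue 4·9=36, M3→Green 4·16=64, M4→Violet 6·9=54, M5→Violet 3·12=36. Service 310; fixed 71; total 381.

Total cost: 381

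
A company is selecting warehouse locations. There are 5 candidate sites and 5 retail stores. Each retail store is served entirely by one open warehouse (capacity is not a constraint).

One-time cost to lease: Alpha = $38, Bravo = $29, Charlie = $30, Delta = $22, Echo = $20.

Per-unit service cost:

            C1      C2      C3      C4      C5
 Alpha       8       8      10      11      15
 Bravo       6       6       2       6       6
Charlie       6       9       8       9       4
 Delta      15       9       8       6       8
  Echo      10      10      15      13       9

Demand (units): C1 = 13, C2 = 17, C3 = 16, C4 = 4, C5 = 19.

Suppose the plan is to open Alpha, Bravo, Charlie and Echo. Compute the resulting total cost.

Total cost: 429

Each retail store is assigned to its cheapest site among the open ones.
{Alpha, Bravo, Charlie, Echo}: C1→Bravo 6·13=78, C2→Bravo 6·17=102, C3→Bravo 2·16=32, C4→Bravo 6·4=24, C5→Charlie 4·19=76. Service 312; fixed 117; total 429.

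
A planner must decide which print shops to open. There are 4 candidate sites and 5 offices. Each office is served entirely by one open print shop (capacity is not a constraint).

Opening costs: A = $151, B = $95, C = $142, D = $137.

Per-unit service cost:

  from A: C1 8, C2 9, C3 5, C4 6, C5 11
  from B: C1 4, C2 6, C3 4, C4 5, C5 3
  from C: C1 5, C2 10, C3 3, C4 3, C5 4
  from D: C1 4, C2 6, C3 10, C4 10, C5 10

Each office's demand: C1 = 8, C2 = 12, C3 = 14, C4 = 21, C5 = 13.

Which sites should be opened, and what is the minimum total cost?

For any fixed open set, each office goes to its cheapest open site; total = fixed + service.
{B}: C1→B 4·8=32, C2→B 6·12=72, C3→B 4·14=56, C4→B 5·21=105, C5→B 3·13=39. Service 304; fixed 95; total 399.
{C}: C1→C 5·8=40, C2→C 10·12=120, C3→C 3·14=42, C4→C 3·21=63, C5→C 4·13=52. Service 317; fixed 142; total 459.
{B, C}: service 248 + fixed 237 = 485
{A, B, C, D}: service 248 + fixed 525 = 773
(All 15 nonempty subsets were checked; B only is lowest.)

Open B only; minimum total cost 399.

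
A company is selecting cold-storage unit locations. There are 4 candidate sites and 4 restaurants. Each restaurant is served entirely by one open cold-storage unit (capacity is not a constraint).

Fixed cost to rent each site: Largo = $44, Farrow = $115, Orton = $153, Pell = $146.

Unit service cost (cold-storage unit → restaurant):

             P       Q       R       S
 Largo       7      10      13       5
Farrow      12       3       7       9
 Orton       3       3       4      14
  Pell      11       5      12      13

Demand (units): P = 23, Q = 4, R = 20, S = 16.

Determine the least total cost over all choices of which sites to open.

Minimum total cost: 438

For any fixed open set, each restaurant goes to its cheapest open site; total = fixed + service.
{Largo, Orton}: P→Orton 3·23=69, Q→Orton 3·4=12, R→Orton 4·20=80, S→Largo 5·16=80. Service 241; fixed 197; total 438.
{Orton}: P→Orton 3·23=69, Q→Orton 3·4=12, R→Orton 4·20=80, S→Orton 14·16=224. Service 385; fixed 153; total 538.
{Largo, Farrow}: service 393 + fixed 159 = 552
{Largo, Farrow, Orton, Pell}: service 241 + fixed 458 = 699
No other subset beats 438.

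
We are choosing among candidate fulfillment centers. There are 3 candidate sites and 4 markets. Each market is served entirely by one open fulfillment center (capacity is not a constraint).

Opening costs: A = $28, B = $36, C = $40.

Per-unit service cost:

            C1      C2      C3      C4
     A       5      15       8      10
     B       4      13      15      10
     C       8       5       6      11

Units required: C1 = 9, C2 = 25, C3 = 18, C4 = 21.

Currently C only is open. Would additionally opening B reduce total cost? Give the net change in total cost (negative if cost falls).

Yes — net change −21 (cost falls by 21).

Current service cost with {C}: 536.
Adding B: each market re-picks its cheapest; new service cost 479, saving 57.
Extra fixed cost: 36. Net change = 36 − 57 = -21.
(Totals: 576 → 555.)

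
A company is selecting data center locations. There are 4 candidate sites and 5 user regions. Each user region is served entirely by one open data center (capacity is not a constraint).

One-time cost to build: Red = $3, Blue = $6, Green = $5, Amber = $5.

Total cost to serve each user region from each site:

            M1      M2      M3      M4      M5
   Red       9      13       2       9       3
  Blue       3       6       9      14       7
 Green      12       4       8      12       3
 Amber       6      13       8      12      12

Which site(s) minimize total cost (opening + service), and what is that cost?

For any fixed open set, each user region goes to its cheapest open site; total = fixed + service.
{Red, Blue}: M1→Blue 3, M2→Blue 6, M3→Red 2, M4→Red 9, M5→Red 3. Service 23; fixed 9; total 32.
{Red, Blue, Green}: service 21 + fixed 14 = 35
{Red, Green}: M1→Red 9, M2→Green 4, M3→Red 2, M4→Red 9, M5→Red 3. Service 27; fixed 8; total 35.
{Red, Blue, Green, Amber}: M1→Blue 3, M2→Green 4, M3→Red 2, M4→Red 9, M5→Red 3. Service 21; fixed 19; total 40.
No other subset beats 32.

Open Red and Blue; minimum total cost 32.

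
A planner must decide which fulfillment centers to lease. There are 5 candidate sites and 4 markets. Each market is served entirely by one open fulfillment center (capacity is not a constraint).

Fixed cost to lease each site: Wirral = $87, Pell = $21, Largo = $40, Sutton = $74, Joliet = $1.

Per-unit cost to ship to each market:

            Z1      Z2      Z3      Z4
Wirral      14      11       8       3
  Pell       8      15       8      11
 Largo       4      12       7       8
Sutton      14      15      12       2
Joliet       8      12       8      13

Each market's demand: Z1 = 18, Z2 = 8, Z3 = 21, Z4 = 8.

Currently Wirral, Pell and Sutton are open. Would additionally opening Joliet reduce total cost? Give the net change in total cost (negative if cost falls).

No — net change +1 (cost rises by 1).

Current service cost with {Wirral, Pell, Sutton}: 416.
Adding Joliet: each market re-picks its cheapest; new service cost 416, saving 0.
Extra fixed cost: 1. Net change = 1 − 0 = 1.
(Totals: 598 → 599.)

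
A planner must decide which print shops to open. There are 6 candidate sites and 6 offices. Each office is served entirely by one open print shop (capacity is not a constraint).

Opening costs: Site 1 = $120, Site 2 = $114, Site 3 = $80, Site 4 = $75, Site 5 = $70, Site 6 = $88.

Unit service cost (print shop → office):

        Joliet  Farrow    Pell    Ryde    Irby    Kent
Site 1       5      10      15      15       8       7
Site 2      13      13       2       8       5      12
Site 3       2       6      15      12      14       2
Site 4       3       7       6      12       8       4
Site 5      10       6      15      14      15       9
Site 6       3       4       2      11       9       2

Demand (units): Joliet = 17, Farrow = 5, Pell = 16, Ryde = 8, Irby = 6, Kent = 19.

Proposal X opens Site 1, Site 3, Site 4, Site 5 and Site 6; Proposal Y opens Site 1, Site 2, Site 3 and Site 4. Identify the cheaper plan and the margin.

Proposal Y is cheaper by 76.

Proposal X: {Site 1, Site 3, Site 4, Site 5, Site 6}: Joliet→Site 3 2·17=34, Farrow→Site 6 4·5=20, Pell→Site 6 2·16=32, Ryde→Site 6 11·8=88, Irby→Site 1 8·6=48, Kent→Site 3 2·19=38. Service 260; fixed 433; total 693.
Proposal Y: {Site 1, Site 2, Site 3, Site 4}: Joliet→Site 3 2·17=34, Farrow→Site 3 6·5=30, Pell→Site 2 2·16=32, Ryde→Site 2 8·8=64, Irby→Site 2 5·6=30, Kent→Site 3 2·19=38. Service 228; fixed 389; total 617.
Difference: |693 − 617| = 76.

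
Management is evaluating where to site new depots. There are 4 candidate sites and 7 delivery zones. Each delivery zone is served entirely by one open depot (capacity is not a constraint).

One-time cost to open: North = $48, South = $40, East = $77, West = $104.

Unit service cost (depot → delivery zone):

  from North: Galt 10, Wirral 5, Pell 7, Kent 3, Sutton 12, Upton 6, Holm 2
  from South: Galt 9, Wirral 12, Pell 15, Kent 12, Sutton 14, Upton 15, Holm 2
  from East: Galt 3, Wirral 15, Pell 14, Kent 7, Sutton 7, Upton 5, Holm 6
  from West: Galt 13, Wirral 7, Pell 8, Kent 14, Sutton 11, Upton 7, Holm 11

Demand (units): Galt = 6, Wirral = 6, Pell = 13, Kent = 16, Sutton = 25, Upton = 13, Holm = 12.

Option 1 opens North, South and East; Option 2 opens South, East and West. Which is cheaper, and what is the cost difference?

Option 1: {North, South, East}: Galt→East 3·6=18, Wirral→North 5·6=30, Pell→North 7·13=91, Kent→North 3·16=48, Sutton→East 7·25=175, Upton→East 5·13=65, Holm→North 2·12=24. Service 451; fixed 165; total 616.
Option 2: {South, East, West}: Galt→East 3·6=18, Wirral→West 7·6=42, Pell→West 8·13=104, Kent→East 7·16=112, Sutton→East 7·25=175, Upton→East 5·13=65, Holm→South 2·12=24. Service 540; fixed 221; total 761.
Difference: |616 − 761| = 145.

Option 1 is cheaper by 145.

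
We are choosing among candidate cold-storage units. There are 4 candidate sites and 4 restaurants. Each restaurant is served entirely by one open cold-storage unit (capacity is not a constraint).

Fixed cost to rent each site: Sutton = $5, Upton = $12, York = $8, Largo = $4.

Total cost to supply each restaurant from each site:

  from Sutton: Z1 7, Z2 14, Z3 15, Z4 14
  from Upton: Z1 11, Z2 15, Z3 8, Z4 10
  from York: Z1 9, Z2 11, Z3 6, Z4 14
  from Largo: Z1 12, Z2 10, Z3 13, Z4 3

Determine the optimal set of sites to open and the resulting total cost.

For any fixed open set, each restaurant goes to its cheapest open site; total = fixed + service.
{York, Largo}: Z1→York 9, Z2→Largo 10, Z3→York 6, Z4→Largo 3. Service 28; fixed 12; total 40.
{Sutton, Largo}: Z1→Sutton 7, Z2→Largo 10, Z3→Largo 13, Z4→Largo 3. Service 33; fixed 9; total 42.
{Largo}: service 38 + fixed 4 = 42
{Sutton, Upton, York, Largo}: Z1→Sutton 7, Z2→Largo 10, Z3→York 6, Z4→Largo 3. Service 26; fixed 29; total 55.
No other subset beats 40.

Open York and Largo; minimum total cost 40.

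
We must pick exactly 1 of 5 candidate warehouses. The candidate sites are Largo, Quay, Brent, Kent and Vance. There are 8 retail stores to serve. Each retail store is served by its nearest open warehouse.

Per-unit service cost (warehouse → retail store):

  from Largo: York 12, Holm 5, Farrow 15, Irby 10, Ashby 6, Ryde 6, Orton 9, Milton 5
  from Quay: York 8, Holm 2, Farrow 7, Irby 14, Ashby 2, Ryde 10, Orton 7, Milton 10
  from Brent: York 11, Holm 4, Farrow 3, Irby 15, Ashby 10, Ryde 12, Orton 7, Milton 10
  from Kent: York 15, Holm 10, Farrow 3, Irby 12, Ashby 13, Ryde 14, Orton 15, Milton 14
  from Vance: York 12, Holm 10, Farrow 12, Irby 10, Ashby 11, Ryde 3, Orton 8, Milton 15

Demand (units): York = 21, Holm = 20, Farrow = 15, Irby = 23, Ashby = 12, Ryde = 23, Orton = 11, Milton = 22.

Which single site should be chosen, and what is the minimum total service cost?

With exactly 1 open, each retail store uses its cheapest among the chosen.
{Quay}: York→Quay 8·21=168, Holm→Quay 2·20=40, Farrow→Quay 7·15=105, Irby→Quay 14·23=322, Ashby→Quay 2·12=24, Ryde→Quay 10·23=230, Orton→Quay 7·11=77, Milton→Quay 10·22=220. Service cost 1186.
{Largo}: service cost 1226
{Brent}: service cost 1394
Among all 5 size-1 choices, {Quay} is lowest.

Choose Quay only; total service cost 1186.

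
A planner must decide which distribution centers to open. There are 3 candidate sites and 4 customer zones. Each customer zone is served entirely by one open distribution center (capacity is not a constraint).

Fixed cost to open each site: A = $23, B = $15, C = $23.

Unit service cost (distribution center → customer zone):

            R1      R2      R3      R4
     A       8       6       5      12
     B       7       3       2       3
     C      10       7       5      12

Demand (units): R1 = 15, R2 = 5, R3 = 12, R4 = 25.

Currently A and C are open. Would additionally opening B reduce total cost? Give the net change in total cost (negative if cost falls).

Yes — net change −276 (cost falls by 276).

Current service cost with {A, C}: 510.
Adding B: each customer zone re-picks its cheapest; new service cost 219, saving 291.
Extra fixed cost: 15. Net change = 15 − 291 = -276.
(Totals: 556 → 280.)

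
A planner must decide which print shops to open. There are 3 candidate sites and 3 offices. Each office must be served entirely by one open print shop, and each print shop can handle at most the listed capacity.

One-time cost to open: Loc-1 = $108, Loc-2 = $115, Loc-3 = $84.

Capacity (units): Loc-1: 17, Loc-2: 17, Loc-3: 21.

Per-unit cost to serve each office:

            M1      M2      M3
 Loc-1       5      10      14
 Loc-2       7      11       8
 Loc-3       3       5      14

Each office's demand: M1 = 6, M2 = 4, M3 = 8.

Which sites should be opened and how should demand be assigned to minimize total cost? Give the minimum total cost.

Minimum total cost: 234

Open {Loc-3}: M1→Loc-3 3·6=18, M2→Loc-3 5·4=20, M3→Loc-3 14·8=112.
Loads: Loc-3 carries 18/21. Service 150; fixed 84; total 234.
Next best feasible plan costs 301.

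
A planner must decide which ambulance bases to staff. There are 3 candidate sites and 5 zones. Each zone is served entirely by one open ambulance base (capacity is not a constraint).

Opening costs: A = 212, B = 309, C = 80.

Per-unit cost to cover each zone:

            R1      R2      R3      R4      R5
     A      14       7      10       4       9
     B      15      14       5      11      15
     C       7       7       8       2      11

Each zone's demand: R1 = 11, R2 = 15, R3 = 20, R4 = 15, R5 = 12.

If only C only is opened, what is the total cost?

Total cost: 584

Each zone is assigned to its cheapest site among the open ones.
{C}: R1→C 7·11=77, R2→C 7·15=105, R3→C 8·20=160, R4→C 2·15=30, R5→C 11·12=132. Service 504; fixed 80; total 584.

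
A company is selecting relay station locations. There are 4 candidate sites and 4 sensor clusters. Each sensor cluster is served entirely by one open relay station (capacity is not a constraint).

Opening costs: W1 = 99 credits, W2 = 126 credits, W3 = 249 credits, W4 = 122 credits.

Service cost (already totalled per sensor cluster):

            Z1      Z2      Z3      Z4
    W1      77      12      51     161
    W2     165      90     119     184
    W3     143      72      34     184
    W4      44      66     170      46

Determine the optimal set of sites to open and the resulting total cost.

For any fixed open set, each sensor cluster goes to its cheapest open site; total = fixed + service.
{W1, W4}: Z1→W4 44, Z2→W1 12, Z3→W1 51, Z4→W4 46. Service 153; fixed 221; total 374.
{W1}: service 301 + fixed 99 = 400
{W4}: service 326 + fixed 122 = 448
{W1, W2, W3, W4}: Z1→W4 44, Z2→W1 12, Z3→W3 34, Z4→W4 46. Service 136; fixed 596; total 732.
No other subset beats 374.

Open W1 and W4; minimum total cost 374.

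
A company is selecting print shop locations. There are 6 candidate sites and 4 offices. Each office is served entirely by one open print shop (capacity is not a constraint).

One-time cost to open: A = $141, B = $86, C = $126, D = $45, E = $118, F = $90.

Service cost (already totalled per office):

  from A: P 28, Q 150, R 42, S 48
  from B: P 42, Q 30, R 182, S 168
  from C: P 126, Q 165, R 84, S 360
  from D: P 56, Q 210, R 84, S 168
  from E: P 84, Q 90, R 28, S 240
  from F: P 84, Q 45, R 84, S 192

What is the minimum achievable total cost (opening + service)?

Minimum total cost: 375

For any fixed open set, each office goes to its cheapest open site; total = fixed + service.
{A, B}: P→A 28, Q→B 30, R→A 42, S→A 48. Service 148; fixed 227; total 375.
{A, F}: service 163 + fixed 231 = 394
{A}: service 268 + fixed 141 = 409
{A, B, C, D, E, F}: service 134 + fixed 606 = 740
No other subset beats 375.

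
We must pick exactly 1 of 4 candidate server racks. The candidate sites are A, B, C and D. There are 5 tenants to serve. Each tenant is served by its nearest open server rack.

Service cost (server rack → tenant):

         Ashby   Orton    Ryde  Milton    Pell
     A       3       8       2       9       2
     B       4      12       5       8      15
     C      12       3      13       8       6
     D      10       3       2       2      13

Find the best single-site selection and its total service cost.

Choose A only; total service cost 24.

With exactly 1 open, each tenant uses its cheapest among the chosen.
{A}: Ashby→A 3, Orton→A 8, Ryde→A 2, Milton→A 9, Pell→A 2. Service cost 24.
{D}: service cost 30
{C}: service cost 42
Among all 4 size-1 choices, {A} is lowest.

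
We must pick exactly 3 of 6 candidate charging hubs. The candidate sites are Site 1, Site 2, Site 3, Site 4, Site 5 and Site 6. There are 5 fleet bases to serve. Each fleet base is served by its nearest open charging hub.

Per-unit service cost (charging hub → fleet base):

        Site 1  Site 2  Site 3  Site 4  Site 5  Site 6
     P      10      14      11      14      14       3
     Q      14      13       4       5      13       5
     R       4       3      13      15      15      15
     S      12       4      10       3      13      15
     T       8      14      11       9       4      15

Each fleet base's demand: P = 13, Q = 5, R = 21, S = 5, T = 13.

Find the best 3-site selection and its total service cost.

With exactly 3 open, each fleet base uses its cheapest among the chosen.
{Site 2, Site 5, Site 6}: P→Site 6 3·13=39, Q→Site 6 5·5=25, R→Site 2 3·21=63, S→Site 2 4·5=20, T→Site 5 4·13=52. Service cost 199.
{Site 1, Site 2, Site 6}: service cost 251
{Site 2, Site 4, Site 6}: service cost 259
Among all 20 size-3 choices, {Site 2, Site 5, Site 6} is lowest.

Choose Site 2, Site 5 and Site 6; total service cost 199.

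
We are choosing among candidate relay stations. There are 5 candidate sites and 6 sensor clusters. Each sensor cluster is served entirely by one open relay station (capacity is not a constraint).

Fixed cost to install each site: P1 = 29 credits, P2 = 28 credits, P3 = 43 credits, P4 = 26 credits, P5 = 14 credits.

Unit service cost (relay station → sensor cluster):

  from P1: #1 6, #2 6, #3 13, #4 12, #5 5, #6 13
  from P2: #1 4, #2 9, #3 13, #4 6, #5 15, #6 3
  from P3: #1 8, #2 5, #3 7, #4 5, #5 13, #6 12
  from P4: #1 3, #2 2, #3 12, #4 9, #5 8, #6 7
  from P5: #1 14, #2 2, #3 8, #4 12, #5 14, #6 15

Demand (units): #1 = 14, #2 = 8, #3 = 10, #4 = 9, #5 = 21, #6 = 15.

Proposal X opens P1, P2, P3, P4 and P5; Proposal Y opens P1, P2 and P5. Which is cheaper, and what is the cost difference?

Proposal X: {P1, P2, P3, P4, P5}: #1→P4 3·14=42, #2→P4 2·8=16, #3→P3 7·10=70, #4→P3 5·9=45, #5→P1 5·21=105, #6→P2 3·15=45. Service 323; fixed 140; total 463.
Proposal Y: {P1, P2, P5}: #1→P2 4·14=56, #2→P5 2·8=16, #3→P5 8·10=80, #4→P2 6·9=54, #5→P1 5·21=105, #6→P2 3·15=45. Service 356; fixed 71; total 427.
Difference: |463 − 427| = 36.

Proposal Y is cheaper by 36.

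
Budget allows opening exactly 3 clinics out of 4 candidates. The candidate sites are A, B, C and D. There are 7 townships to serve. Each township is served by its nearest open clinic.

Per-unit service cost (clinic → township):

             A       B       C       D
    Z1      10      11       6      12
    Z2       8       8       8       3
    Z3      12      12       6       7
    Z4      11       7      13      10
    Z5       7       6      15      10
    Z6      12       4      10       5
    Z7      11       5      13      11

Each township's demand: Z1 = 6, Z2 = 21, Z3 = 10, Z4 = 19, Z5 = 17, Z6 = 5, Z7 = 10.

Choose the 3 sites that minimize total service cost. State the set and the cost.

With exactly 3 open, each township uses its cheapest among the chosen.
{B, C, D}: Z1→C 6·6=36, Z2→D 3·21=63, Z3→C 6·10=60, Z4→B 7·19=133, Z5→B 6·17=102, Z6→B 4·5=20, Z7→B 5·10=50. Service cost 464.
{A, B, D}: service cost 498
{A, B, C}: service cost 569
Among all 4 size-3 choices, {B, C, D} is lowest.

Choose B, C and D; total service cost 464.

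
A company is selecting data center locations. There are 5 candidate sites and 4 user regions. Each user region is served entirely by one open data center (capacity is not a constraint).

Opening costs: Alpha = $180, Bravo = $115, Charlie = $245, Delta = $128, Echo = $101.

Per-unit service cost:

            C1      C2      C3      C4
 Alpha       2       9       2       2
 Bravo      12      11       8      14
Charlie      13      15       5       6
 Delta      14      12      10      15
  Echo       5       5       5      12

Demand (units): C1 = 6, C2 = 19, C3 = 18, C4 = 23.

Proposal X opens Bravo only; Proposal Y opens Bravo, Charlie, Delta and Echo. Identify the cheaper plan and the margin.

Proposal X: {Bravo}: C1→Bravo 12·6=72, C2→Bravo 11·19=209, C3→Bravo 8·18=144, C4→Bravo 14·23=322. Service 747; fixed 115; total 862.
Proposal Y: {Bravo, Charlie, Delta, Echo}: C1→Echo 5·6=30, C2→Echo 5·19=95, C3→Charlie 5·18=90, C4→Charlie 6·23=138. Service 353; fixed 589; total 942.
Difference: |862 − 942| = 80.

Proposal X is cheaper by 80.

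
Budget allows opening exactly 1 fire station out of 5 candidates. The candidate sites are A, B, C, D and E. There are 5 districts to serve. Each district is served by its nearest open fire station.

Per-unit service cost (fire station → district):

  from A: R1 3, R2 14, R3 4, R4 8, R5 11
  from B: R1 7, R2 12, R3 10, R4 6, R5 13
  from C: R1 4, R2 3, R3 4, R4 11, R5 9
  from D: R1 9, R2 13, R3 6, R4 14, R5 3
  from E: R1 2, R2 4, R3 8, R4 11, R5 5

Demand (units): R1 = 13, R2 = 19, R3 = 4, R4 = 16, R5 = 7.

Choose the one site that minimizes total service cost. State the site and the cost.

With exactly 1 open, each district uses its cheapest among the chosen.
{E}: R1→E 2·13=26, R2→E 4·19=76, R3→E 8·4=32, R4→E 11·16=176, R5→E 5·7=35. Service cost 345.
{C}: service cost 364
{A}: service cost 526
Among all 5 size-1 choices, {E} is lowest.

Choose E only; total service cost 345.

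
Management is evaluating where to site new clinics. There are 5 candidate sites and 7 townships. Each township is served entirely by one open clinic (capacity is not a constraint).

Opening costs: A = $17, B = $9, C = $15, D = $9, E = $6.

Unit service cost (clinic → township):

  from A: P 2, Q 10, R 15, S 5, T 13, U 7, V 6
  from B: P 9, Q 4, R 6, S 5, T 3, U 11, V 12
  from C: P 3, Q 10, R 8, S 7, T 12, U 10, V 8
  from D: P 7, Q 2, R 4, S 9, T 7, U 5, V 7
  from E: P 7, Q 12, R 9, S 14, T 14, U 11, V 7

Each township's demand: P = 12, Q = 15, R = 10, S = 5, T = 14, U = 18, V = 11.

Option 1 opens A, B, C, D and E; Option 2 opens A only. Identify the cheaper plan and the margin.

Option 1: {A, B, C, D, E}: P→A 2·12=24, Q→D 2·15=30, R→D 4·10=40, S→A 5·5=25, T→B 3·14=42, U→D 5·18=90, V→A 6·11=66. Service 317; fixed 56; total 373.
Option 2: {A}: P→A 2·12=24, Q→A 10·15=150, R→A 15·10=150, S→A 5·5=25, T→A 13·14=182, U→A 7·18=126, V→A 6·11=66. Service 723; fixed 17; total 740.
Difference: |373 − 740| = 367.

Option 1 is cheaper by 367.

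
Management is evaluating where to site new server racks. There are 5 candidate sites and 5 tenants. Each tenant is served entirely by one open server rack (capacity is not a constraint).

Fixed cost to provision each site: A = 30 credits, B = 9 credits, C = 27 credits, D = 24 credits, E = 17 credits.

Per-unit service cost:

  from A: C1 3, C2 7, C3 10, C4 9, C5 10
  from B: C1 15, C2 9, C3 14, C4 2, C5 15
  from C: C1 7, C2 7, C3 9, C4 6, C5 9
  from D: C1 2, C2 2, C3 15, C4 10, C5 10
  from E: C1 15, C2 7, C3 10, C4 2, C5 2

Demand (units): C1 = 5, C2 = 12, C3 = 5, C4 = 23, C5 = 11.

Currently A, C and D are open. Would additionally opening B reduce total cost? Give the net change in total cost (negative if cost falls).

Current service cost with {A, C, D}: 316.
Adding B: each tenant re-picks its cheapest; new service cost 224, saving 92.
Extra fixed cost: 9. Net change = 9 − 92 = -83.
(Totals: 397 → 314.)

Yes — net change −83 (cost falls by 83).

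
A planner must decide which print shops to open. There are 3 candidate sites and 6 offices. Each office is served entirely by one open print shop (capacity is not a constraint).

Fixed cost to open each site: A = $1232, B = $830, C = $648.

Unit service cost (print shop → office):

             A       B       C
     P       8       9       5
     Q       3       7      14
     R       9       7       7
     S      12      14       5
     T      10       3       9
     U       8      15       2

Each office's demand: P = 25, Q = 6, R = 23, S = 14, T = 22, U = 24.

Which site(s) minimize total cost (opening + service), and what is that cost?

For any fixed open set, each office goes to its cheapest open site; total = fixed + service.
{C}: P→C 5·25=125, Q→C 14·6=84, R→C 7·23=161, S→C 5·14=70, T→C 9·22=198, U→C 2·24=48. Service 686; fixed 648; total 1334.
{B}: P→B 9·25=225, Q→B 7·6=42, R→B 7·23=161, S→B 14·14=196, T→B 3·22=66, U→B 15·24=360. Service 1050; fixed 830; total 1880.
{B, C}: service 512 + fixed 1478 = 1990
{A, B, C}: service 488 + fixed 2710 = 3198
No other subset beats 1334.

Open C only; minimum total cost 1334.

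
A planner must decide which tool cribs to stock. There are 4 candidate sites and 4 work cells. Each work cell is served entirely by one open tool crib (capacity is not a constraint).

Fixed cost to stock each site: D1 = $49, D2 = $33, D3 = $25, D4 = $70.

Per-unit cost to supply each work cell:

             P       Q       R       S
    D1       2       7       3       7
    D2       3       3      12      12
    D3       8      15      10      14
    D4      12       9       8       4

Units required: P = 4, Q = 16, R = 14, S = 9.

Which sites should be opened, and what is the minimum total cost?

For any fixed open set, each work cell goes to its cheapest open site; total = fixed + service.
{D1, D2}: P→D1 2·4=8, Q→D2 3·16=48, R→D1 3·14=42, S→D1 7·9=63. Service 161; fixed 82; total 243.
{D1, D2, D3}: service 161 + fixed 107 = 268
{D1}: service 225 + fixed 49 = 274
{D1, D2, D3, D4}: P→D1 2·4=8, Q→D2 3·16=48, R→D1 3·14=42, S→D4 4·9=36. Service 134; fixed 177; total 311.
No other subset beats 243.

Open D1 and D2; minimum total cost 243.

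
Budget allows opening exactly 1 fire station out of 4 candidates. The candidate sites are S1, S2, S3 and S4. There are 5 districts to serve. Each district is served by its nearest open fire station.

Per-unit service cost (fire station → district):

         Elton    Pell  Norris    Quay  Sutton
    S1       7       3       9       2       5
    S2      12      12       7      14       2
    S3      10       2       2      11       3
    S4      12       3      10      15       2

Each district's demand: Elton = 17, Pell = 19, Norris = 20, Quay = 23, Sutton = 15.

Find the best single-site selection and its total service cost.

Choose S1 only; total service cost 477.

With exactly 1 open, each district uses its cheapest among the chosen.
{S1}: Elton→S1 7·17=119, Pell→S1 3·19=57, Norris→S1 9·20=180, Quay→S1 2·23=46, Sutton→S1 5·15=75. Service cost 477.
{S3}: service cost 546
{S4}: service cost 836
Among all 4 size-1 choices, {S1} is lowest.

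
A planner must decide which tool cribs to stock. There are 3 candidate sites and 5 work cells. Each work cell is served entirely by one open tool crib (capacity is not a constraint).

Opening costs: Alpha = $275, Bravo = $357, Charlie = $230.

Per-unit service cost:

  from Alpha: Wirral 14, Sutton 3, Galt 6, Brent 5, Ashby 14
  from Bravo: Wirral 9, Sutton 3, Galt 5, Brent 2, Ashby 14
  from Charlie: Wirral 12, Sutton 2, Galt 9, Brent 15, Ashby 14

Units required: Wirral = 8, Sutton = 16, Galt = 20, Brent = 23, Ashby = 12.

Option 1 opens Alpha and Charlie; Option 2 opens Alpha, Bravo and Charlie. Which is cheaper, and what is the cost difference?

Option 1 is cheaper by 244.

Option 1: {Alpha, Charlie}: Wirral→Charlie 12·8=96, Sutton→Charlie 2·16=32, Galt→Alpha 6·20=120, Brent→Alpha 5·23=115, Ashby→Alpha 14·12=168. Service 531; fixed 505; total 1036.
Option 2: {Alpha, Bravo, Charlie}: Wirral→Bravo 9·8=72, Sutton→Charlie 2·16=32, Galt→Bravo 5·20=100, Brent→Bravo 2·23=46, Ashby→Alpha 14·12=168. Service 418; fixed 862; total 1280.
Difference: |1036 − 1280| = 244.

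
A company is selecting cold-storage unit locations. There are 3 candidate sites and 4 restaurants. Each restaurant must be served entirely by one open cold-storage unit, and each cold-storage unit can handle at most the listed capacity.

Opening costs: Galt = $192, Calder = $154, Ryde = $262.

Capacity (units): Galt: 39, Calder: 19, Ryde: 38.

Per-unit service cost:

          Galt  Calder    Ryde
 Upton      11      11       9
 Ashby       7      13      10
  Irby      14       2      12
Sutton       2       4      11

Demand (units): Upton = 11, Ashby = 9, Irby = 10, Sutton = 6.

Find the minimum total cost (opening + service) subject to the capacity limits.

Minimum total cost: 528

Open {Galt}: Upton→Galt 11·11=121, Ashby→Galt 7·9=63, Irby→Galt 14·10=140, Sutton→Galt 2·6=12.
Loads: Galt carries 36/39. Service 336; fixed 192; total 528.
Next best feasible plan costs 562.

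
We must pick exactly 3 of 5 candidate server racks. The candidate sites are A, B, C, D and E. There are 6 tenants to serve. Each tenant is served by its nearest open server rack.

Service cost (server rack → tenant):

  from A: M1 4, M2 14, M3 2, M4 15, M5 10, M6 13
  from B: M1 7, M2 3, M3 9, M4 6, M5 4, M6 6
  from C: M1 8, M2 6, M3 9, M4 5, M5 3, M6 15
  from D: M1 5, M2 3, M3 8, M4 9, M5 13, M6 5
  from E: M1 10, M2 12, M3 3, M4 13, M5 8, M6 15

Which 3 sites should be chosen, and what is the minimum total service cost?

With exactly 3 open, each tenant uses its cheapest among the chosen.
{A, C, D}: M1→A 4, M2→D 3, M3→A 2, M4→C 5, M5→C 3, M6→D 5. Service cost 22.
{A, B, C}: service cost 23
{A, B, D}: service cost 24
Among all 10 size-3 choices, {A, C, D} is lowest.

Choose A, C and D; total service cost 22.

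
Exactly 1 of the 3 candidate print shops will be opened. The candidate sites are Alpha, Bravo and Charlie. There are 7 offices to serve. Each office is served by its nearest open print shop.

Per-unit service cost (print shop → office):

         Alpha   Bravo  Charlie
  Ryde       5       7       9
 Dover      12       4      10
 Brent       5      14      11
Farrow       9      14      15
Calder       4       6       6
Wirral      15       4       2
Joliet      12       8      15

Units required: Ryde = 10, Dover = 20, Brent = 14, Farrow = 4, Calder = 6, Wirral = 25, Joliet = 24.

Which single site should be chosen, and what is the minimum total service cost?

With exactly 1 open, each office uses its cheapest among the chosen.
{Bravo}: Ryde→Bravo 7·10=70, Dover→Bravo 4·20=80, Brent→Bravo 14·14=196, Farrow→Bravo 14·4=56, Calder→Bravo 6·6=36, Wirral→Bravo 4·25=100, Joliet→Bravo 8·24=192. Service cost 730.
{Charlie}: service cost 950
{Alpha}: service cost 1083
Among all 3 size-1 choices, {Bravo} is lowest.

Choose Bravo only; total service cost 730.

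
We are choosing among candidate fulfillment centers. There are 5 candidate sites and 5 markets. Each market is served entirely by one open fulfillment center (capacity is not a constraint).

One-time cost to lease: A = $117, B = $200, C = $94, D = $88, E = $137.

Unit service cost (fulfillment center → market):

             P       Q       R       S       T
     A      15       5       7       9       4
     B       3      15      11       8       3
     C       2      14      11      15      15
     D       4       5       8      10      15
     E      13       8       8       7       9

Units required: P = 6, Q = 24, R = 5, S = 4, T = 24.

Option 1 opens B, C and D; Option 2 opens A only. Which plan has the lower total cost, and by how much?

Option 2 is cheaper by 164.

Option 1: {B, C, D}: P→C 2·6=12, Q→D 5·24=120, R→D 8·5=40, S→B 8·4=32, T→B 3·24=72. Service 276; fixed 382; total 658.
Option 2: {A}: P→A 15·6=90, Q→A 5·24=120, R→A 7·5=35, S→A 9·4=36, T→A 4·24=96. Service 377; fixed 117; total 494.
Difference: |658 − 494| = 164.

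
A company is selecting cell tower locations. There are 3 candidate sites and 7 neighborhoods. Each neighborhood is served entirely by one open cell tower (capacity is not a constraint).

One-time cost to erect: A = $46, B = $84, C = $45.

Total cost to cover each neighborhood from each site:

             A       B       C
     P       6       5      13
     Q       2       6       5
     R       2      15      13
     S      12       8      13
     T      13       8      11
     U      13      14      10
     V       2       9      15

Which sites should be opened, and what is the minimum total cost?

Open A only; minimum total cost 96.

For any fixed open set, each neighborhood goes to its cheapest open site; total = fixed + service.
{A}: P→A 6, Q→A 2, R→A 2, S→A 12, T→A 13, U→A 13, V→A 2. Service 50; fixed 46; total 96.
{C}: P→C 13, Q→C 5, R→C 13, S→C 13, T→C 11, U→C 10, V→C 15. Service 80; fixed 45; total 125.
{A, C}: service 45 + fixed 91 = 136
{A, B, C}: P→B 5, Q→A 2, R→A 2, S→B 8, T→B 8, U→C 10, V→A 2. Service 37; fixed 175; total 212.
No other subset beats 96.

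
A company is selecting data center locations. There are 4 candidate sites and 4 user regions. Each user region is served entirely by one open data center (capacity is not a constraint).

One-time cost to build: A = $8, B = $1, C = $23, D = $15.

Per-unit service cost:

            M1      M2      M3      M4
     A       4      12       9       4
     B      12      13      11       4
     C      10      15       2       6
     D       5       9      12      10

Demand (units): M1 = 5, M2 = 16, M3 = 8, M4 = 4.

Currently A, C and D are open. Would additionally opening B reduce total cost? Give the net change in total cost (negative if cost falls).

Current service cost with {A, C, D}: 196.
Adding B: each user region re-picks its cheapest; new service cost 196, saving 0.
Extra fixed cost: 1. Net change = 1 − 0 = 1.
(Totals: 242 → 243.)

No — net change +1 (cost rises by 1).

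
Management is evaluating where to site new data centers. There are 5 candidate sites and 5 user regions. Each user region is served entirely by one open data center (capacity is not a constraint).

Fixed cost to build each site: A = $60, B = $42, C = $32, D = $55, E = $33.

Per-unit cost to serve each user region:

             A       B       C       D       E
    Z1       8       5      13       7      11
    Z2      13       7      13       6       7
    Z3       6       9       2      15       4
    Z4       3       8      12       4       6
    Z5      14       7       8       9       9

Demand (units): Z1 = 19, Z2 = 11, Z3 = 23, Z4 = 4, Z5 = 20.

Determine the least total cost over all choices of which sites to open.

For any fixed open set, each user region goes to its cheapest open site; total = fixed + service.
{B, C}: Z1→B 5·19=95, Z2→B 7·11=77, Z3→C 2·23=46, Z4→B 8·4=32, Z5→B 7·20=140. Service 390; fixed 74; total 464.
{B, C, E}: service 382 + fixed 107 = 489
{B, C, D}: Z1→B 5·19=95, Z2→D 6·11=66, Z3→C 2·23=46, Z4→D 4·4=16, Z5→B 7·20=140. Service 363; fixed 129; total 492.
{A, B, C, D, E}: service 359 + fixed 222 = 581
No other subset beats 464.

Minimum total cost: 464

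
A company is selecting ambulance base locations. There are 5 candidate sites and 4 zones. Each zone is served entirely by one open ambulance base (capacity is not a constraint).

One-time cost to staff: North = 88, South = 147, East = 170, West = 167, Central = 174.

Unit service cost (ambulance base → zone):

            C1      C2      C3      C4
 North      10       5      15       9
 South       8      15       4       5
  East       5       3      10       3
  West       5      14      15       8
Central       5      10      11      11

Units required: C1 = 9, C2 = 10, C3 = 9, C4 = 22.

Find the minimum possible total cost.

For any fixed open set, each zone goes to its cheapest open site; total = fixed + service.
{East}: C1→East 5·9=45, C2→East 3·10=30, C3→East 10·9=90, C4→East 3·22=66. Service 231; fixed 170; total 401.
{North, East}: service 231 + fixed 258 = 489
{South, East}: service 177 + fixed 317 = 494
{North, South, East, West, Central}: service 177 + fixed 746 = 923
No other subset beats 401.

Minimum total cost: 401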